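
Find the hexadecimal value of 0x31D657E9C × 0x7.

Multiply each base-16 digit by 7, carrying:
  C×7 = 84 → write 4 carry 5
  9×7+5 = 68 → write 4 carry 4
  E×7+4 = 102 → write 6 carry 6
  7×7+6 = 55 → write 7 carry 3
  5×7+3 = 38 → write 6 carry 2
  6×7+2 = 44 → write C carry 2
  D×7+2 = 93 → write D carry 5
  1×7+5 = 12 → write C
  3×7 = 21 → write 5 carry 1
  remaining carry: 1

0x15CDC67644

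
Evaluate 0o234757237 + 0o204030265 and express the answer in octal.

0o441007524

Add column by column in base 8, right to left:
  7+5 = 4 carry 1
  3+6+1 = 2 carry 1
  2+2+1 = 5
  7+0 = 7
  5+3 = 0 carry 1
  7+0+1 = 0 carry 1
  4+4+1 = 1 carry 1
  3+0+1 = 4
  2+2 = 4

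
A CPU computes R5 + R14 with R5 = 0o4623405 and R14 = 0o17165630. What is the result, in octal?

0o24011235

Add column by column in base 8, right to left:
  5+0 = 5
  0+3 = 3
  4+6 = 2 carry 1
  3+5+1 = 1 carry 1
  2+6+1 = 1 carry 1
  6+1+1 = 0 carry 1
  4+7+1 = 4 carry 1
  0+1+1 = 2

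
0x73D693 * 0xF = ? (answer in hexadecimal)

Multiply each base-16 digit by 15, carrying:
  3×15 = 45 → write D carry 2
  9×15+2 = 137 → write 9 carry 8
  6×15+8 = 98 → write 2 carry 6
  D×15+6 = 201 → write 9 carry 12
  3×15+12 = 57 → write 9 carry 3
  7×15+3 = 108 → write C carry 6
  remaining carry: 6

0x6C9929D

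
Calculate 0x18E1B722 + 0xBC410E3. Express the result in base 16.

0x24A5C805

Add column by column in base 16, right to left:
  2+3 = 5
  2+E = 0 carry 1
  7+0+1 = 8
  B+1 = C
  1+4 = 5
  E+C = A carry 1
  8+B+1 = 4 carry 1
  1+0+1 = 2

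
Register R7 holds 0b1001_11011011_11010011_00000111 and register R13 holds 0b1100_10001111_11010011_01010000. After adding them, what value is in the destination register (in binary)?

0b10110011010111010011001010111

Add column by column in base 2, right to left:
  1+0 = 1
  1+0 = 1
  1+0 = 1
  0+0 = 0
  0+1 = 1
  0+0 = 0
  0+1 = 1
  0+0 = 0
  1+1 = 0 carry 1
  1+1+1 = 1 carry 1
  0+0+1 = 1
  0+0 = 0
  1+1 = 0 carry 1
  0+0+1 = 1
  1+1 = 0 carry 1
  1+1+1 = 1 carry 1
  1+1+1 = 1 carry 1
  1+1+1 = 1 carry 1
  0+1+1 = 0 carry 1
  1+1+1 = 1 carry 1
  1+0+1 = 0 carry 1
  0+0+1 = 1
  1+0 = 1
  1+1 = 0 carry 1
  1+0+1 = 0 carry 1
  0+0+1 = 1
  0+1 = 1
  1+1 = 0 carry 1
  final carry 1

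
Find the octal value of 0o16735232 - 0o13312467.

0o3422543

Subtract column by column in base 8:
  2-7 → 3 (borrow)
  3-6-1 → 4 (borrow)
  2-4-1 → 5 (borrow)
  5-2-1 → 2
  3-1 → 2
  7-3 → 4
  6-3 → 3
  1-1 → 0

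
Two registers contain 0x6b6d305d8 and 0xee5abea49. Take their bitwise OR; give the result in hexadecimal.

OR each hex digit independently (no carries):
  6|e=e, b|e=f, 6|5=7, d|a=f, 3|b=b, 0|e=e, 5|a=f, d|4=d, 8|9=9

0xef7fbefd9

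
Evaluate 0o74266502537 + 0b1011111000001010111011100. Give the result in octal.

0o74425515473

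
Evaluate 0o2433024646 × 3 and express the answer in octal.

0o7521076362

Multiply each base-8 digit by 3, carrying:
  6×3 = 18 → write 2 carry 2
  4×3+2 = 14 → write 6 carry 1
  6×3+1 = 19 → write 3 carry 2
  4×3+2 = 14 → write 6 carry 1
  2×3+1 = 7 → write 7
  0×3 = 0 → write 0
  3×3 = 9 → write 1 carry 1
  3×3+1 = 10 → write 2 carry 1
  4×3+1 = 13 → write 5 carry 1
  2×3+1 = 7 → write 7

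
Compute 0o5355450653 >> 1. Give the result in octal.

0o2566624325

1 bits is not a whole number of base-8 digits; in binary: 101011101101100101000110101011 >> 1 = 10101110110110010100011010101.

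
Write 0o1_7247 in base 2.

Each octal digit is 3 bits: 1=001 7=111 2=010 4=100 7=111.

0b1111010100111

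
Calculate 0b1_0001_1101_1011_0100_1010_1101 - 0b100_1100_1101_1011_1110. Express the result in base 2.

0b1000110001110011011101111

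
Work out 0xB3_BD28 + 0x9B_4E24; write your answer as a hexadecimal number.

0x14F0B4C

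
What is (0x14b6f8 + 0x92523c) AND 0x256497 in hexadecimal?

0x250014

Add column by column in base 16, right to left:
  8+c = 4 carry 1
  f+3+1 = 3 carry 1
  6+2+1 = 9
  b+5 = 0 carry 1
  4+2+1 = 7
  1+9 = a
Sum = 0xa70934; now AND with 0x256497:
  a&2=2, 7&5=5, 0&6=0, 9&4=0, 3&9=1, 4&7=4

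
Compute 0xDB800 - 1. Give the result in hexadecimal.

0xDB7FF

The trailing 2 digits are 0, so subtracting 1 borrows through: they become F and the next digit up decrements.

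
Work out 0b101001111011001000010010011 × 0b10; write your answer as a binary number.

0b1010011110110010000100100110

Multiply each base-2 digit by 2, carrying:
  1×2 = 2 → write 0 carry 1
  1×2+1 = 3 → write 1 carry 1
  0×2+1 = 1 → write 1
  0×2 = 0 → write 0
  1×2 = 2 → write 0 carry 1
  0×2+1 = 1 → write 1
  0×2 = 0 → write 0
  1×2 = 2 → write 0 carry 1
  0×2+1 = 1 → write 1
  0×2 = 0 → write 0
  0×2 = 0 → write 0
  0×2 = 0 → write 0
  1×2 = 2 → write 0 carry 1
  0×2+1 = 1 → write 1
  0×2 = 0 → write 0
  1×2 = 2 → write 0 carry 1
  1×2+1 = 3 → write 1 carry 1
  0×2+1 = 1 → write 1
  1×2 = 2 → write 0 carry 1
  1×2+1 = 3 → write 1 carry 1
  1×2+1 = 3 → write 1 carry 1
  1×2+1 = 3 → write 1 carry 1
  0×2+1 = 1 → write 1
  0×2 = 0 → write 0
  1×2 = 2 → write 0 carry 1
  0×2+1 = 1 → write 1
  1×2 = 2 → write 0 carry 1
  remaining carry: 1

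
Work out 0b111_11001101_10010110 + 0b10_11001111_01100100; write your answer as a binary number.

Add column by column in base 2, right to left:
  0+0 = 0
  1+0 = 1
  1+1 = 0 carry 1
  0+0+1 = 1
  1+0 = 1
  0+1 = 1
  0+1 = 1
  1+0 = 1
  1+1 = 0 carry 1
  0+1+1 = 0 carry 1
  1+1+1 = 1 carry 1
  1+1+1 = 1 carry 1
  0+0+1 = 1
  0+0 = 0
  1+1 = 0 carry 1
  1+1+1 = 1 carry 1
  1+0+1 = 0 carry 1
  1+1+1 = 1 carry 1
  1+0+1 = 0 carry 1
  final carry 1

0b10101001110011111010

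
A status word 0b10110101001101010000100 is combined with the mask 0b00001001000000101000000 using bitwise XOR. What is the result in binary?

0b10111100001101111000100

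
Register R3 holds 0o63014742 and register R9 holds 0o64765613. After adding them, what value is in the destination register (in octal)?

Add column by column in base 8, right to left:
  2+3 = 5
  4+1 = 5
  7+6 = 5 carry 1
  4+5+1 = 2 carry 1
  1+6+1 = 0 carry 1
  0+7+1 = 0 carry 1
  3+4+1 = 0 carry 1
  6+6+1 = 5 carry 1
  final carry 1

0o150002555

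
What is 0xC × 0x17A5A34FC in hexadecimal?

0x11BC3A7BD0

Multiply each base-16 digit by 12, carrying:
  C×12 = 144 → write 0 carry 9
  F×12+9 = 189 → write D carry 11
  4×12+11 = 59 → write B carry 3
  3×12+3 = 39 → write 7 carry 2
  A×12+2 = 122 → write A carry 7
  5×12+7 = 67 → write 3 carry 4
  A×12+4 = 124 → write C carry 7
  7×12+7 = 91 → write B carry 5
  1×12+5 = 17 → write 1 carry 1
  remaining carry: 1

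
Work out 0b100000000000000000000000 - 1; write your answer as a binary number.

The trailing 23 digits are 0, so subtracting 1 borrows through: they become 1 and the next digit up decrements.

0b11111111111111111111111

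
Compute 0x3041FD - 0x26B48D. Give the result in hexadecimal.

Subtract column by column in base 16:
  D-D → 0
  F-8 → 7
  1-4 → D (borrow)
  4-B-1 → 8 (borrow)
  0-6-1 → 9 (borrow)
  3-2-1 → 0

0x98D70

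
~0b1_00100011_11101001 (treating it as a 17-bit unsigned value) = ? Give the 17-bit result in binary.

Invert each bit: 10010001111101001 → 01101110000010110.

0b01101110000010110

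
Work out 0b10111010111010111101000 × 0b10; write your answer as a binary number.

Multiply each base-2 digit by 2, carrying:
  0×2 = 0 → write 0
  0×2 = 0 → write 0
  0×2 = 0 → write 0
  1×2 = 2 → write 0 carry 1
  0×2+1 = 1 → write 1
  1×2 = 2 → write 0 carry 1
  1×2+1 = 3 → write 1 carry 1
  1×2+1 = 3 → write 1 carry 1
  1×2+1 = 3 → write 1 carry 1
  0×2+1 = 1 → write 1
  1×2 = 2 → write 0 carry 1
  0×2+1 = 1 → write 1
  1×2 = 2 → write 0 carry 1
  1×2+1 = 3 → write 1 carry 1
  1×2+1 = 3 → write 1 carry 1
  0×2+1 = 1 → write 1
  1×2 = 2 → write 0 carry 1
  0×2+1 = 1 → write 1
  1×2 = 2 → write 0 carry 1
  1×2+1 = 3 → write 1 carry 1
  1×2+1 = 3 → write 1 carry 1
  0×2+1 = 1 → write 1
  1×2 = 2 → write 0 carry 1
  remaining carry: 1

0b101110101110101111010000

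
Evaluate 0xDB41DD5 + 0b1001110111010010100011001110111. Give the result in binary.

0b1011100100111010110010001001100

0xDB41DD5 = 0b1101101101000001110111010101 in binary.
Add column by column in base 2, right to left:
  1+1 = 0 carry 1
  0+1+1 = 0 carry 1
  1+1+1 = 1 carry 1
  0+0+1 = 1
  1+1 = 0 carry 1
  0+1+1 = 0 carry 1
  1+1+1 = 1 carry 1
  1+0+1 = 0 carry 1
  1+0+1 = 0 carry 1
  0+1+1 = 0 carry 1
  1+1+1 = 1 carry 1
  1+0+1 = 0 carry 1
  1+0+1 = 0 carry 1
  0+0+1 = 1
  0+1 = 1
  0+0 = 0
  0+1 = 1
  0+0 = 0
  1+0 = 1
  0+1 = 1
  1+0 = 1
  1+1 = 0 carry 1
  0+1+1 = 0 carry 1
  1+1+1 = 1 carry 1
  1+0+1 = 0 carry 1
  0+1+1 = 0 carry 1
  1+1+1 = 1 carry 1
  1+1+1 = 1 carry 1
  0+0+1 = 1
  0+0 = 0
  0+1 = 1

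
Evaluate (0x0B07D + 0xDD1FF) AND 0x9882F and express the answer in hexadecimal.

Add column by column in base 16, right to left:
  D+F = C carry 1
  7+F+1 = 7 carry 1
  0+1+1 = 2
  B+D = 8 carry 1
  0+D+1 = E
Sum = 0xE827C; now AND with 0x9882F:
  E&9=8, 8&8=8, 2&8=0, 7&2=2, C&F=C

0x8802C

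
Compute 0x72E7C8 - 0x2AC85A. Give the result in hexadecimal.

0x481F6E

Subtract column by column in base 16:
  8-A → E (borrow)
  C-5-1 → 6
  7-8 → F (borrow)
  E-C-1 → 1
  2-A → 8 (borrow)
  7-2-1 → 4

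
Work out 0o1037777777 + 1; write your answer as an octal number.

0o1040000000

The trailing 7 digits are 7 (max in base 8), so adding 1 cascades: they roll to 0 and the next digit up increments.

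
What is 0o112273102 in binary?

0b1001010010111011001000010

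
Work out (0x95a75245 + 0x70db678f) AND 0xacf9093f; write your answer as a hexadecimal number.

0x4800914

Add column by column in base 16, right to left:
  5+f = 4 carry 1
  4+8+1 = d
  2+7 = 9
  5+6 = b
  7+b = 2 carry 1
  a+d+1 = 8 carry 1
  5+0+1 = 6
  9+7 = 0 carry 1
  final carry 1
Sum = 0x10682b9d4; now AND with 0xacf9093f:
  1&0=0, 0&a=0, 6&c=4, 8&f=8, 2&9=0, b&0=0, 9&9=9, d&3=1, 4&f=4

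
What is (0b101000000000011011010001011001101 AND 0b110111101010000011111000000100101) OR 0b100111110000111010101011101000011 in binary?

0b100111110000111011111011101000111

0b101000000000011011010001011001101 AND 0b110111101010000011111000000100101 = 0b100000000000000011010000000000101.
Then OR with 0b100111110000111010101011101000011.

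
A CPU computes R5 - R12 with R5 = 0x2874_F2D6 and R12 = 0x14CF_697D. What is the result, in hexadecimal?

0x13A58959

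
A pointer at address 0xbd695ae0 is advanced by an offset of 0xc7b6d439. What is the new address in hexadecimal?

0x185202f19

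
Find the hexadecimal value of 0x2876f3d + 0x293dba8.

0x51b4ae5

Add column by column in base 16, right to left:
  d+8 = 5 carry 1
  3+a+1 = e
  f+b = a carry 1
  6+d+1 = 4 carry 1
  7+3+1 = b
  8+9 = 1 carry 1
  2+2+1 = 5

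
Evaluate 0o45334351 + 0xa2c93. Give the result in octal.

0xa2c93 = 0o2426223 in octal.
Add column by column in base 8, right to left:
  1+3 = 4
  5+2 = 7
  3+2 = 5
  4+6 = 2 carry 1
  3+2+1 = 6
  3+4 = 7
  5+2 = 7
  4+0 = 4

0o47762574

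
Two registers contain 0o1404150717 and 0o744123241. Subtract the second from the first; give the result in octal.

Subtract column by column in base 8:
  7-1 → 6
  1-4 → 5 (borrow)
  7-2-1 → 4
  0-3 → 5 (borrow)
  5-2-1 → 2
  1-1 → 0
  4-4 → 0
  0-4 → 4 (borrow)
  4-7-1 → 4 (borrow)
  1-0-1 → 0

0o440025456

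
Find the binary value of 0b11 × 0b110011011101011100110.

Multiply each base-2 digit by 3, carrying:
  0×3 = 0 → write 0
  1×3 = 3 → write 1 carry 1
  1×3+1 = 4 → write 0 carry 2
  0×3+2 = 2 → write 0 carry 1
  0×3+1 = 1 → write 1
  1×3 = 3 → write 1 carry 1
  1×3+1 = 4 → write 0 carry 2
  1×3+2 = 5 → write 1 carry 2
  0×3+2 = 2 → write 0 carry 1
  1×3+1 = 4 → write 0 carry 2
  0×3+2 = 2 → write 0 carry 1
  1×3+1 = 4 → write 0 carry 2
  1×3+2 = 5 → write 1 carry 2
  1×3+2 = 5 → write 1 carry 2
  0×3+2 = 2 → write 0 carry 1
  1×3+1 = 4 → write 0 carry 2
  1×3+2 = 5 → write 1 carry 2
  0×3+2 = 2 → write 0 carry 1
  0×3+1 = 1 → write 1
  1×3 = 3 → write 1 carry 1
  1×3+1 = 4 → write 0 carry 2
  remaining carry: 10

0b10011010011000010110010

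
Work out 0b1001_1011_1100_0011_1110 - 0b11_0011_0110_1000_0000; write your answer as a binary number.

0b1101000010110111110

Subtract column by column in base 2:
  0-0 → 0
  1-0 → 1
  1-0 → 1
  1-0 → 1
  1-0 → 1
  1-0 → 1
  0-0 → 0
  0-1 → 1 (borrow)
  0-0-1 → 1 (borrow)
  0-1-1 → 0 (borrow)
  1-1-1 → 1 (borrow)
  1-0-1 → 0
  1-1 → 0
  1-1 → 0
  0-0 → 0
  1-0 → 1
  1-1 → 0
  0-1 → 1 (borrow)
  0-0-1 → 1 (borrow)
  1-0-1 → 0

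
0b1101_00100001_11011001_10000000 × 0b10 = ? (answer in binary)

0b11010010000111011001100000000

Multiply each base-2 digit by 2, carrying:
  0×2 = 0 → write 0
  0×2 = 0 → write 0
  0×2 = 0 → write 0
  0×2 = 0 → write 0
  0×2 = 0 → write 0
  0×2 = 0 → write 0
  0×2 = 0 → write 0
  1×2 = 2 → write 0 carry 1
  1×2+1 = 3 → write 1 carry 1
  0×2+1 = 1 → write 1
  0×2 = 0 → write 0
  1×2 = 2 → write 0 carry 1
  1×2+1 = 3 → write 1 carry 1
  0×2+1 = 1 → write 1
  1×2 = 2 → write 0 carry 1
  1×2+1 = 3 → write 1 carry 1
  1×2+1 = 3 → write 1 carry 1
  0×2+1 = 1 → write 1
  0×2 = 0 → write 0
  0×2 = 0 → write 0
  0×2 = 0 → write 0
  1×2 = 2 → write 0 carry 1
  0×2+1 = 1 → write 1
  0×2 = 0 → write 0
  1×2 = 2 → write 0 carry 1
  0×2+1 = 1 → write 1
  1×2 = 2 → write 0 carry 1
  1×2+1 = 3 → write 1 carry 1
  remaining carry: 1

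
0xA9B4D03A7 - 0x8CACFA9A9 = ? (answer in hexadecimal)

0x1D07D59FE

Subtract column by column in base 16:
  7-9 → E (borrow)
  A-A-1 → F (borrow)
  3-9-1 → 9 (borrow)
  0-A-1 → 5 (borrow)
  D-F-1 → D (borrow)
  4-C-1 → 7 (borrow)
  B-A-1 → 0
  9-C → D (borrow)
  A-8-1 → 1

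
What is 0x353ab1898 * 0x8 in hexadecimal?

0x1a9d58c4c0

Multiply each base-16 digit by 8, carrying:
  8×8 = 64 → write 0 carry 4
  9×8+4 = 76 → write c carry 4
  8×8+4 = 68 → write 4 carry 4
  1×8+4 = 12 → write c
  b×8 = 88 → write 8 carry 5
  a×8+5 = 85 → write 5 carry 5
  3×8+5 = 29 → write d carry 1
  5×8+1 = 41 → write 9 carry 2
  3×8+2 = 26 → write a carry 1
  remaining carry: 1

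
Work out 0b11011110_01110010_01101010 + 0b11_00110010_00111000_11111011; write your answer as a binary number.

0b100000100001010101101100101

Add column by column in base 2, right to left:
  0+1 = 1
  1+1 = 0 carry 1
  0+0+1 = 1
  1+1 = 0 carry 1
  0+1+1 = 0 carry 1
  1+1+1 = 1 carry 1
  1+1+1 = 1 carry 1
  0+1+1 = 0 carry 1
  0+0+1 = 1
  1+0 = 1
  0+0 = 0
  0+1 = 1
  1+1 = 0 carry 1
  1+1+1 = 1 carry 1
  1+0+1 = 0 carry 1
  0+0+1 = 1
  0+0 = 0
  1+1 = 0 carry 1
  1+0+1 = 0 carry 1
  1+0+1 = 0 carry 1
  1+1+1 = 1 carry 1
  0+1+1 = 0 carry 1
  1+0+1 = 0 carry 1
  1+0+1 = 0 carry 1
  0+1+1 = 0 carry 1
  0+1+1 = 0 carry 1
  final carry 1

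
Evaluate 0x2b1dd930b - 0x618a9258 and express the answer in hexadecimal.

Subtract column by column in base 16:
  b-8 → 3
  0-5 → b (borrow)
  3-2-1 → 0
  9-9 → 0
  d-a → 3
  d-8 → 5
  1-1 → 0
  b-6 → 5
  2-0 → 2

0x2505300b3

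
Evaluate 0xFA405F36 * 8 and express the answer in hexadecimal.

0x7D202F9B0

Multiply each base-16 digit by 8, carrying:
  6×8 = 48 → write 0 carry 3
  3×8+3 = 27 → write B carry 1
  F×8+1 = 121 → write 9 carry 7
  5×8+7 = 47 → write F carry 2
  0×8+2 = 2 → write 2
  4×8 = 32 → write 0 carry 2
  A×8+2 = 82 → write 2 carry 5
  F×8+5 = 125 → write D carry 7
  remaining carry: 7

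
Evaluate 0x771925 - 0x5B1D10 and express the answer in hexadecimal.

Subtract column by column in base 16:
  5-0 → 5
  2-1 → 1
  9-D → C (borrow)
  1-1-1 → F (borrow)
  7-B-1 → B (borrow)
  7-5-1 → 1

0x1BFC15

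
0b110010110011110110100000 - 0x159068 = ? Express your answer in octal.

0b110010110011110110100000 = 0o62636640 in octal.
0x159068 = 0o5310150 in octal.
Subtract column by column in base 8:
  0-0 → 0
  4-5 → 7 (borrow)
  6-1-1 → 4
  6-0 → 6
  3-1 → 2
  6-3 → 3
  2-5 → 5 (borrow)
  6-0-1 → 5

0o55326470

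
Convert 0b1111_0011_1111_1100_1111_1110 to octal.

0o74776376

Group the bits in threes: 111 100 111 111 110 011 111 110 → 74776376.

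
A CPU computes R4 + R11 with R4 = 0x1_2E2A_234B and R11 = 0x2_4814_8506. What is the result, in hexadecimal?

0x3763EA851

Add column by column in base 16, right to left:
  B+6 = 1 carry 1
  4+0+1 = 5
  3+5 = 8
  2+8 = A
  A+4 = E
  2+1 = 3
  E+8 = 6 carry 1
  2+4+1 = 7
  1+2 = 3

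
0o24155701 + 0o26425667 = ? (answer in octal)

0o52603570

Add column by column in base 8, right to left:
  1+7 = 0 carry 1
  0+6+1 = 7
  7+6 = 5 carry 1
  5+5+1 = 3 carry 1
  5+2+1 = 0 carry 1
  1+4+1 = 6
  4+6 = 2 carry 1
  2+2+1 = 5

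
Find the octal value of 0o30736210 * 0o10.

Multiply each base-8 digit by 8, carrying:
  0×8 = 0 → write 0
  1×8 = 8 → write 0 carry 1
  2×8+1 = 17 → write 1 carry 2
  6×8+2 = 50 → write 2 carry 6
  3×8+6 = 30 → write 6 carry 3
  7×8+3 = 59 → write 3 carry 7
  0×8+7 = 7 → write 7
  3×8 = 24 → write 0 carry 3
  remaining carry: 3

0o307362100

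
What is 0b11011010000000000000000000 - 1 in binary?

The trailing 19 digits are 0, so subtracting 1 borrows through: they become 1 and the next digit up decrements.

0b11011001111111111111111111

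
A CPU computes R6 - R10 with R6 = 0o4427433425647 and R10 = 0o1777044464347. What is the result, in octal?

0o2430366741300

Subtract column by column in base 8:
  7-7 → 0
  4-4 → 0
  6-3 → 3
  5-4 → 1
  2-6 → 4 (borrow)
  4-4-1 → 7 (borrow)
  3-4-1 → 6 (borrow)
  3-4-1 → 6 (borrow)
  4-0-1 → 3
  7-7 → 0
  2-7 → 3 (borrow)
  4-7-1 → 4 (borrow)
  4-1-1 → 2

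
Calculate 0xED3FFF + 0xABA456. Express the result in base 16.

Add column by column in base 16, right to left:
  F+6 = 5 carry 1
  F+5+1 = 5 carry 1
  F+4+1 = 4 carry 1
  3+A+1 = E
  D+B = 8 carry 1
  E+A+1 = 9 carry 1
  final carry 1

0x198E455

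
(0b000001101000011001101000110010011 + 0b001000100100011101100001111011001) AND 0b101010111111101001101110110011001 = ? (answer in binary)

Add column by column in base 2, right to left:
  1+1 = 0 carry 1
  1+0+1 = 0 carry 1
  0+0+1 = 1
  0+1 = 1
  1+1 = 0 carry 1
  0+0+1 = 1
  0+1 = 1
  1+1 = 0 carry 1
  1+1+1 = 1 carry 1
  0+1+1 = 0 carry 1
  0+0+1 = 1
  0+0 = 0
  1+0 = 1
  0+0 = 0
  1+1 = 0 carry 1
  1+1+1 = 1 carry 1
  0+0+1 = 1
  0+1 = 1
  1+1 = 0 carry 1
  1+1+1 = 1 carry 1
  0+0+1 = 1
  0+0 = 0
  0+0 = 0
  0+1 = 1
  1+0 = 1
  0+0 = 0
  1+1 = 0 carry 1
  1+0+1 = 0 carry 1
  0+0+1 = 1
  0+0 = 0
  0+1 = 1
Sum = 0b1010001100110111001010101101100; now AND with 0b101010111111101001101110110011001:
  001010001100110111001010101101100
& 101010111111101001101110110011001
= 001010001100100001001010100001000

0b1010001100100001001010100001000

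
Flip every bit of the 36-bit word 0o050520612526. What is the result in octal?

0o727257165251

Each oct digit d becomes 7−d:
  0→7, 5→2, 0→7, 5→2, 2→5, 0→7, 6→1, 1→6, 2→5, 5→2, 2→5, 6→1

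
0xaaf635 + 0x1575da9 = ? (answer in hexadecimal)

0x20253de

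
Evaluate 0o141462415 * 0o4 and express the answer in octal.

Multiply each base-8 digit by 4, carrying:
  5×4 = 20 → write 4 carry 2
  1×4+2 = 6 → write 6
  4×4 = 16 → write 0 carry 2
  2×4+2 = 10 → write 2 carry 1
  6×4+1 = 25 → write 1 carry 3
  4×4+3 = 19 → write 3 carry 2
  1×4+2 = 6 → write 6
  4×4 = 16 → write 0 carry 2
  1×4+2 = 6 → write 6

0o606312064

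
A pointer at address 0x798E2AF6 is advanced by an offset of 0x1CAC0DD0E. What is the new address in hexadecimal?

Add column by column in base 16, right to left:
  6+E = 4 carry 1
  F+0+1 = 0 carry 1
  A+D+1 = 8 carry 1
  2+D+1 = 0 carry 1
  E+0+1 = F
  8+C = 4 carry 1
  9+A+1 = 4 carry 1
  7+C+1 = 4 carry 1
  0+1+1 = 2

0x2444F0804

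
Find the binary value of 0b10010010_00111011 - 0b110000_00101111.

Subtract column by column in base 2:
  1-1 → 0
  1-1 → 0
  0-1 → 1 (borrow)
  1-1-1 → 1 (borrow)
  1-0-1 → 0
  1-1 → 0
  0-0 → 0
  0-0 → 0
  0-0 → 0
  1-0 → 1
  0-0 → 0
  0-0 → 0
  1-1 → 0
  0-1 → 1 (borrow)
  0-0-1 → 1 (borrow)
  1-0-1 → 0

0b110001000001100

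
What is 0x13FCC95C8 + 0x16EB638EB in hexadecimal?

Add column by column in base 16, right to left:
  8+B = 3 carry 1
  C+E+1 = B carry 1
  5+8+1 = E
  9+3 = C
  C+6 = 2 carry 1
  C+B+1 = 8 carry 1
  F+E+1 = E carry 1
  3+6+1 = A
  1+1 = 2

0x2AE82CEB3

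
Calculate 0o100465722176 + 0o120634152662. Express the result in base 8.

Add column by column in base 8, right to left:
  6+2 = 0 carry 1
  7+6+1 = 6 carry 1
  1+6+1 = 0 carry 1
  2+2+1 = 5
  2+5 = 7
  7+1 = 0 carry 1
  5+4+1 = 2 carry 1
  6+3+1 = 2 carry 1
  4+6+1 = 3 carry 1
  0+0+1 = 1
  0+2 = 2
  1+1 = 2

0o221322075060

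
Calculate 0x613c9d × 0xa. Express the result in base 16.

0x3cc5e22

Multiply each base-16 digit by 10, carrying:
  d×10 = 130 → write 2 carry 8
  9×10+8 = 98 → write 2 carry 6
  c×10+6 = 126 → write e carry 7
  3×10+7 = 37 → write 5 carry 2
  1×10+2 = 12 → write c
  6×10 = 60 → write c carry 3
  remaining carry: 3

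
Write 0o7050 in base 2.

0b111000101000

Each octal digit is 3 bits: 7=111 0=000 5=101 0=000.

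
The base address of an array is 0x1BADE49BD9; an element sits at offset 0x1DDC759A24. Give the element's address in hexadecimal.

Add column by column in base 16, right to left:
  9+4 = D
  D+2 = F
  B+A = 5 carry 1
  9+9+1 = 3 carry 1
  4+5+1 = A
  E+7 = 5 carry 1
  D+C+1 = A carry 1
  A+D+1 = 8 carry 1
  B+D+1 = 9 carry 1
  1+1+1 = 3

0x398A5A35FD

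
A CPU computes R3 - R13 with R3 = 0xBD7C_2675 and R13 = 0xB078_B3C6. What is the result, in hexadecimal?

0xD0372AF

Subtract column by column in base 16:
  5-6 → F (borrow)
  7-C-1 → A (borrow)
  6-3-1 → 2
  2-B → 7 (borrow)
  C-8-1 → 3
  7-7 → 0
  D-0 → D
  B-B → 0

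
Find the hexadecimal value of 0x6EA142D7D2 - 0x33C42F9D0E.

0x3ADD133AC4

Subtract column by column in base 16:
  2-E → 4 (borrow)
  D-0-1 → C
  7-D → A (borrow)
  D-9-1 → 3
  2-F → 3 (borrow)
  4-2-1 → 1
  1-4 → D (borrow)
  A-C-1 → D (borrow)
  E-3-1 → A
  6-3 → 3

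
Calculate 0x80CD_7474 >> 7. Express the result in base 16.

7 bits is not a whole number of base-16 digits; in binary: 10000000110011010111010001110100 >> 7 = 1000000011001101011101000.

0x1019AE8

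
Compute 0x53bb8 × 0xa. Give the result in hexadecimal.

Multiply each base-16 digit by 10, carrying:
  8×10 = 80 → write 0 carry 5
  b×10+5 = 115 → write 3 carry 7
  b×10+7 = 117 → write 5 carry 7
  3×10+7 = 37 → write 5 carry 2
  5×10+2 = 52 → write 4 carry 3
  remaining carry: 3

0x345530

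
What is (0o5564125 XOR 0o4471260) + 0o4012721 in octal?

0o5130266

First 0o5564125 XOR 0o4471260 = 0o1115345.
Add column by column in base 8, right to left:
  5+1 = 6
  4+2 = 6
  3+7 = 2 carry 1
  5+2+1 = 0 carry 1
  1+1+1 = 3
  1+0 = 1
  1+4 = 5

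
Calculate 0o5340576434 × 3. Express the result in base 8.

0o20242173524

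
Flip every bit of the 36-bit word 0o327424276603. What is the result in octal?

0o450353501174

Each oct digit d becomes 7−d:
  3→4, 2→5, 7→0, 4→3, 2→5, 4→3, 2→5, 7→0, 6→1, 6→1, 0→7, 3→4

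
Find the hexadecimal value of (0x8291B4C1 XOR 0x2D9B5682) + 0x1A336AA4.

First 0x8291B4C1 XOR 0x2D9B5682 = 0xAF0AE243.
Add column by column in base 16, right to left:
  3+4 = 7
  4+A = E
  2+A = C
  E+6 = 4 carry 1
  A+3+1 = E
  0+3 = 3
  F+A = 9 carry 1
  A+1+1 = C

0xC93E4CE7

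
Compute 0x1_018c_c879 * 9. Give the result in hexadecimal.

Multiply each base-16 digit by 9, carrying:
  9×9 = 81 → write 1 carry 5
  7×9+5 = 68 → write 4 carry 4
  8×9+4 = 76 → write c carry 4
  c×9+4 = 112 → write 0 carry 7
  c×9+7 = 115 → write 3 carry 7
  8×9+7 = 79 → write f carry 4
  1×9+4 = 13 → write d
  0×9 = 0 → write 0
  1×9 = 9 → write 9

0x90df30c41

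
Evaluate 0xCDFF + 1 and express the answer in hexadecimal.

The trailing 2 digits are F (max in base 16), so adding 1 cascades: they roll to 0 and the next digit up increments.

0xCE00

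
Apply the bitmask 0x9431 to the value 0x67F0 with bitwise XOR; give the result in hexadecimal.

0xF3C1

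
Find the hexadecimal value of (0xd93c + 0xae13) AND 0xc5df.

Add column by column in base 16, right to left:
  c+3 = f
  3+1 = 4
  9+e = 7 carry 1
  d+a+1 = 8 carry 1
  final carry 1
Sum = 0x1874f; now AND with 0xc5df:
  1&0=0, 8&c=8, 7&5=5, 4&d=4, f&f=f

0x854f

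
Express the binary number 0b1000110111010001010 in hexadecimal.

0x46e8a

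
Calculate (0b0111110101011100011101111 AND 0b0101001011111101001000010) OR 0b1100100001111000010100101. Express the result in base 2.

0b1101100001111100011100111

0b0111110101011100011101111 AND 0b0101001011111101001000010 = 0b0101000001011100001000010.
Then OR with 0b1100100001111000010100101.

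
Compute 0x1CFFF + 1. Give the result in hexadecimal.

The trailing 3 digits are F (max in base 16), so adding 1 cascades: they roll to 0 and the next digit up increments.

0x1D000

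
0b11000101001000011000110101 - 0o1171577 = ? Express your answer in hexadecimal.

0b11000101001000011000110101 = 0x3148635 in hexadecimal.
0o1171577 = 0x4F37F in hexadecimal.
Subtract column by column in base 16:
  5-F → 6 (borrow)
  3-7-1 → B (borrow)
  6-3-1 → 2
  8-F → 9 (borrow)
  4-4-1 → F (borrow)
  1-0-1 → 0
  3-0 → 3

0x30F92B6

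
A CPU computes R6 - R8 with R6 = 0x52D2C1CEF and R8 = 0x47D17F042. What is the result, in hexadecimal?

Subtract column by column in base 16:
  F-2 → D
  E-4 → A
  C-0 → C
  1-F → 2 (borrow)
  C-7-1 → 4
  2-1 → 1
  D-D → 0
  2-7 → B (borrow)
  5-4-1 → 0

0xB0142CAD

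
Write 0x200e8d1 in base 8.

0o200164321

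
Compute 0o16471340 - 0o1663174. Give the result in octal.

0o14606144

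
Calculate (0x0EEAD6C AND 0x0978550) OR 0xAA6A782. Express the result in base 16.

0x0EEAD6C AND 0x0978550 = 0x0868540.
Then OR with 0xAA6A782.

0xAA6A7C2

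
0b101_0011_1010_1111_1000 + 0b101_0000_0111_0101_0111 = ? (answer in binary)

0b10100100001001001111

Add column by column in base 2, right to left:
  0+1 = 1
  0+1 = 1
  0+1 = 1
  1+0 = 1
  1+1 = 0 carry 1
  1+0+1 = 0 carry 1
  1+1+1 = 1 carry 1
  1+0+1 = 0 carry 1
  0+1+1 = 0 carry 1
  1+1+1 = 1 carry 1
  0+1+1 = 0 carry 1
  1+0+1 = 0 carry 1
  1+0+1 = 0 carry 1
  1+0+1 = 0 carry 1
  0+0+1 = 1
  0+0 = 0
  1+1 = 0 carry 1
  0+0+1 = 1
  1+1 = 0 carry 1
  final carry 1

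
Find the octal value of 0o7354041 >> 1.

0o3566020

1 bits is not a whole number of base-8 digits; in binary: 111011101100000100001 >> 1 = 11101110110000010000.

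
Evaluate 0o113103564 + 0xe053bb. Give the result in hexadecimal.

0o113103564 = 0x12c8774 in hexadecimal.
Add column by column in base 16, right to left:
  4+b = f
  7+b = 2 carry 1
  7+3+1 = b
  8+5 = d
  c+0 = c
  2+e = 0 carry 1
  1+0+1 = 2

0x20cdb2f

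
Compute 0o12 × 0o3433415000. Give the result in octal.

0o43423202000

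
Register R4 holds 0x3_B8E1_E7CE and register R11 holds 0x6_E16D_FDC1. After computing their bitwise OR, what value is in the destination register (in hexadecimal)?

0x7F9EDFFCF

OR each hex digit independently (no carries):
  3|6=7, B|E=F, 8|1=9, E|6=E, 1|D=D, E|F=F, 7|D=F, C|C=C, E|1=F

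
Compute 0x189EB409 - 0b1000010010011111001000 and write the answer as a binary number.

0x189EB409 = 0b11000100111101011010000001001 in binary.
Subtract column by column in base 2:
  1-0 → 1
  0-0 → 0
  0-0 → 0
  1-1 → 0
  0-0 → 0
  0-0 → 0
  0-1 → 1 (borrow)
  0-1-1 → 0 (borrow)
  0-1-1 → 0 (borrow)
  0-1-1 → 0 (borrow)
  1-1-1 → 1 (borrow)
  0-0-1 → 1 (borrow)
  1-0-1 → 0
  1-1 → 0
  0-0 → 0
  1-0 → 1
  0-1 → 1 (borrow)
  1-0-1 → 0
  1-0 → 1
  1-0 → 1
  1-0 → 1
  0-1 → 1 (borrow)
  0-0-1 → 1 (borrow)
  1-0-1 → 0
  0-0 → 0
  0-0 → 0
  0-0 → 0
  1-0 → 1
  1-0 → 1

0b11000011111011000110001000001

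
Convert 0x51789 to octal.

0o1213611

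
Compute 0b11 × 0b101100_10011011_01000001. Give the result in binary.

0b100001011101000111000011

Multiply each base-2 digit by 3, carrying:
  1×3 = 3 → write 1 carry 1
  0×3+1 = 1 → write 1
  0×3 = 0 → write 0
  0×3 = 0 → write 0
  0×3 = 0 → write 0
  0×3 = 0 → write 0
  1×3 = 3 → write 1 carry 1
  0×3+1 = 1 → write 1
  1×3 = 3 → write 1 carry 1
  1×3+1 = 4 → write 0 carry 2
  0×3+2 = 2 → write 0 carry 1
  1×3+1 = 4 → write 0 carry 2
  1×3+2 = 5 → write 1 carry 2
  0×3+2 = 2 → write 0 carry 1
  0×3+1 = 1 → write 1
  1×3 = 3 → write 1 carry 1
  0×3+1 = 1 → write 1
  0×3 = 0 → write 0
  1×3 = 3 → write 1 carry 1
  1×3+1 = 4 → write 0 carry 2
  0×3+2 = 2 → write 0 carry 1
  1×3+1 = 4 → write 0 carry 2
  remaining carry: 10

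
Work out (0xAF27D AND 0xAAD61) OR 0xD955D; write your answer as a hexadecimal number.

0xAF27D AND 0xAAD61 = 0xAA061.
Then OR with 0xD955D.

0xFB57D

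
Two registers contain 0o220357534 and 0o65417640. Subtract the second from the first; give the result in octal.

0o132737674

Subtract column by column in base 8:
  4-0 → 4
  3-4 → 7 (borrow)
  5-6-1 → 6 (borrow)
  7-7-1 → 7 (borrow)
  5-1-1 → 3
  3-4 → 7 (borrow)
  0-5-1 → 2 (borrow)
  2-6-1 → 3 (borrow)
  2-0-1 → 1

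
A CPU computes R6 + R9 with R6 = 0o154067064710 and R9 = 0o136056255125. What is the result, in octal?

0o312145342035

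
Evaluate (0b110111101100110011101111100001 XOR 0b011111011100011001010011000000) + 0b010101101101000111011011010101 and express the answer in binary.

First 0b110111101100110011101111100001 XOR 0b011111011100011001010011000000 = 0b101000110000101010111100100001.
Add column by column in base 2, right to left:
  1+1 = 0 carry 1
  0+0+1 = 1
  0+1 = 1
  0+0 = 0
  0+1 = 1
  1+0 = 1
  0+1 = 1
  0+1 = 1
  1+0 = 1
  1+1 = 0 carry 1
  1+1+1 = 1 carry 1
  1+0+1 = 0 carry 1
  0+1+1 = 0 carry 1
  1+1+1 = 1 carry 1
  0+1+1 = 0 carry 1
  1+0+1 = 0 carry 1
  0+0+1 = 1
  1+0 = 1
  0+1 = 1
  0+0 = 0
  0+1 = 1
  0+1 = 1
  1+0 = 1
  1+1 = 0 carry 1
  0+1+1 = 0 carry 1
  0+0+1 = 1
  0+1 = 1
  1+0 = 1
  0+1 = 1
  1+0 = 1

0b111110011101110010010111110110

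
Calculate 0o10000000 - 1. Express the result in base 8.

0o7777777

The trailing 7 digits are 0, so subtracting 1 borrows through: they become 7 and the next digit up decrements.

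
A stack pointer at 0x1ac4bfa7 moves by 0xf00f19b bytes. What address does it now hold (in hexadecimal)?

0x29c5b142

Add column by column in base 16, right to left:
  7+b = 2 carry 1
  a+9+1 = 4 carry 1
  f+1+1 = 1 carry 1
  b+f+1 = b carry 1
  4+0+1 = 5
  c+0 = c
  a+f = 9 carry 1
  1+0+1 = 2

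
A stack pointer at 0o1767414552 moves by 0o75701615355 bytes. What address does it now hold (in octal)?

0o77671232127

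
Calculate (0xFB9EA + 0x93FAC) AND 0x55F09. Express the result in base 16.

Add column by column in base 16, right to left:
  A+C = 6 carry 1
  E+A+1 = 9 carry 1
  9+F+1 = 9 carry 1
  B+3+1 = F
  F+9 = 8 carry 1
  final carry 1
Sum = 0x18F996; now AND with 0x55F09:
  1&0=0, 8&5=0, F&5=5, 9&F=9, 9&0=0, 6&9=0

0x5900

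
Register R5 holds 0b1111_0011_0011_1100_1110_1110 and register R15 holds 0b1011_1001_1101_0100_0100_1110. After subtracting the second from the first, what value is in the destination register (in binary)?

Subtract column by column in base 2:
  0-0 → 0
  1-1 → 0
  1-1 → 0
  1-1 → 0
  0-0 → 0
  1-0 → 1
  1-1 → 0
  1-0 → 1
  0-0 → 0
  0-0 → 0
  1-1 → 0
  1-0 → 1
  1-1 → 0
  1-0 → 1
  0-1 → 1 (borrow)
  0-1-1 → 0 (borrow)
  1-1-1 → 1 (borrow)
  1-0-1 → 0
  0-0 → 0
  0-1 → 1 (borrow)
  1-1-1 → 1 (borrow)
  1-1-1 → 1 (borrow)
  1-0-1 → 0
  1-1 → 0

0b1110010110100010100000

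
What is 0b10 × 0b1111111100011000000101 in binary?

Multiply each base-2 digit by 2, carrying:
  1×2 = 2 → write 0 carry 1
  0×2+1 = 1 → write 1
  1×2 = 2 → write 0 carry 1
  0×2+1 = 1 → write 1
  0×2 = 0 → write 0
  0×2 = 0 → write 0
  0×2 = 0 → write 0
  0×2 = 0 → write 0
  0×2 = 0 → write 0
  1×2 = 2 → write 0 carry 1
  1×2+1 = 3 → write 1 carry 1
  0×2+1 = 1 → write 1
  0×2 = 0 → write 0
  0×2 = 0 → write 0
  1×2 = 2 → write 0 carry 1
  1×2+1 = 3 → write 1 carry 1
  1×2+1 = 3 → write 1 carry 1
  1×2+1 = 3 → write 1 carry 1
  1×2+1 = 3 → write 1 carry 1
  1×2+1 = 3 → write 1 carry 1
  1×2+1 = 3 → write 1 carry 1
  1×2+1 = 3 → write 1 carry 1
  remaining carry: 1

0b11111111000110000001010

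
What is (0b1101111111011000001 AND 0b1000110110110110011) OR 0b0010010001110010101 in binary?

0b1101111111011000001 AND 0b1000110110110110011 = 0b1000110110010000001.
Then OR with 0b0010010001110010101.

0b1010110111110010101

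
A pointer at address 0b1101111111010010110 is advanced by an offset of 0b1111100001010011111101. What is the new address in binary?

Add column by column in base 2, right to left:
  0+1 = 1
  1+0 = 1
  1+1 = 0 carry 1
  0+1+1 = 0 carry 1
  1+1+1 = 1 carry 1
  0+1+1 = 0 carry 1
  0+1+1 = 0 carry 1
  1+1+1 = 1 carry 1
  0+0+1 = 1
  1+0 = 1
  1+1 = 0 carry 1
  1+0+1 = 0 carry 1
  1+1+1 = 1 carry 1
  1+0+1 = 0 carry 1
  1+0+1 = 0 carry 1
  1+0+1 = 0 carry 1
  0+0+1 = 1
  1+1 = 0 carry 1
  1+1+1 = 1 carry 1
  0+1+1 = 0 carry 1
  0+1+1 = 0 carry 1
  0+1+1 = 0 carry 1
  final carry 1

0b10001010001001110010011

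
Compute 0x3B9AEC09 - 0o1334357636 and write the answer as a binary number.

0b110000001010010000110001101011

0x3B9AEC09 = 0b111011100110101110110000001001 in binary.
0o1334357636 = 0b1011011100011101111110011110 in binary.
Subtract column by column in base 2:
  1-0 → 1
  0-1 → 1 (borrow)
  0-1-1 → 0 (borrow)
  1-1-1 → 1 (borrow)
  0-1-1 → 0 (borrow)
  0-0-1 → 1 (borrow)
  0-0-1 → 1 (borrow)
  0-1-1 → 0 (borrow)
  0-1-1 → 0 (borrow)
  0-1-1 → 0 (borrow)
  1-1-1 → 1 (borrow)
  1-1-1 → 1 (borrow)
  0-1-1 → 0 (borrow)
  1-0-1 → 0
  1-1 → 0
  1-1 → 0
  0-1 → 1 (borrow)
  1-0-1 → 0
  0-0 → 0
  1-0 → 1
  1-1 → 0
  0-1 → 1 (borrow)
  0-1-1 → 0 (borrow)
  1-0-1 → 0
  1-1 → 0
  1-1 → 0
  0-0 → 0
  1-1 → 0
  1-0 → 1
  1-0 → 1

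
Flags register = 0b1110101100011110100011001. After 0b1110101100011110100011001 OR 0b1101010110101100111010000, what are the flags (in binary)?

0b1111111110111110111011001

OR bit by bit (1 where either bit is 1):
  1110101100011110100011001
| 1101010110101100111010000
= 1111111110111110111011001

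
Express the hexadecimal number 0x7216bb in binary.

0b11100100001011010111011

Expand each hex digit to 4 bits: 7=0111 2=0010 1=0001 6=0110 b=1011 b=1011.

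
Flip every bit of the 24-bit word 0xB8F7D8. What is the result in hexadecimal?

0x470827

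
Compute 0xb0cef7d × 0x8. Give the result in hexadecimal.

0x58677be8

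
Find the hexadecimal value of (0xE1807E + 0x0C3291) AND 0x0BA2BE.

Add column by column in base 16, right to left:
  E+1 = F
  7+9 = 0 carry 1
  0+2+1 = 3
  8+3 = B
  1+C = D
  E+0 = E
Sum = 0xEDB30F; now AND with 0x0BA2BE:
  E&0=0, D&B=9, B&A=A, 3&2=2, 0&B=0, F&E=E

0x9A20E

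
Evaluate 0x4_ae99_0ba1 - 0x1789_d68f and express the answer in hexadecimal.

Subtract column by column in base 16:
  1-f → 2 (borrow)
  a-8-1 → 1
  b-6 → 5
  0-d → 3 (borrow)
  9-9-1 → f (borrow)
  9-8-1 → 0
  e-7 → 7
  a-1 → 9
  4-0 → 4

0x4970f3512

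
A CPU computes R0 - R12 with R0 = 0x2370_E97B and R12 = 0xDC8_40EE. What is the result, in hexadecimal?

0x15A8A88D

Subtract column by column in base 16:
  B-E → D (borrow)
  7-E-1 → 8 (borrow)
  9-0-1 → 8
  E-4 → A
  0-8 → 8 (borrow)
  7-C-1 → A (borrow)
  3-D-1 → 5 (borrow)
  2-0-1 → 1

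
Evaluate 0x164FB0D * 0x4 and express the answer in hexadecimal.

0x593EC34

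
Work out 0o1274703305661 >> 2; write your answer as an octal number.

2 bits is not a whole number of base-8 digits; in binary: 1010111100111000011011000101110110001 >> 2 = 10101111001110000110110001011101100.

0o257160661354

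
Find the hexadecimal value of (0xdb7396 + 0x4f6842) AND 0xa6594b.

Add column by column in base 16, right to left:
  6+2 = 8
  9+4 = d
  3+8 = b
  7+6 = d
  b+f = a carry 1
  d+4+1 = 2 carry 1
  final carry 1
Sum = 0x12adbd8; now AND with 0xa6594b:
  1&0=0, 2&a=2, a&6=2, d&5=5, b&9=9, d&4=4, 8&b=8

0x225948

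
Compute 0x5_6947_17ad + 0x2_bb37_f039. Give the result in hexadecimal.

Add column by column in base 16, right to left:
  d+9 = 6 carry 1
  a+3+1 = e
  7+0 = 7
  1+f = 0 carry 1
  7+7+1 = f
  4+3 = 7
  9+b = 4 carry 1
  6+b+1 = 2 carry 1
  5+2+1 = 8

0x8247f07e6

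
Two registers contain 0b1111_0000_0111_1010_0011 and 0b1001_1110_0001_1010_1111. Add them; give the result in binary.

0b110001110100101010010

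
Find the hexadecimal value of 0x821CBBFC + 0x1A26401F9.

Add column by column in base 16, right to left:
  C+9 = 5 carry 1
  F+F+1 = F carry 1
  B+1+1 = D
  B+0 = B
  C+4 = 0 carry 1
  1+6+1 = 8
  2+2 = 4
  8+A = 2 carry 1
  0+1+1 = 2

0x22480BDF5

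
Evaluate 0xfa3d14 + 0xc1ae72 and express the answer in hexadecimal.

Add column by column in base 16, right to left:
  4+2 = 6
  1+7 = 8
  d+e = b carry 1
  3+a+1 = e
  a+1 = b
  f+c = b carry 1
  final carry 1

0x1bbeb86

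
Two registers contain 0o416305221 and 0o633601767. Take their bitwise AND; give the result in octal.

AND each oct digit independently (no carries):
  4&6=4, 1&3=1, 6&3=2, 3&6=2, 0&0=0, 5&1=1, 2&7=2, 2&6=2, 1&7=1

0o412201221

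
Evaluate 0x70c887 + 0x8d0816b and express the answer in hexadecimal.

Add column by column in base 16, right to left:
  7+b = 2 carry 1
  8+6+1 = f
  8+1 = 9
  c+8 = 4 carry 1
  0+0+1 = 1
  7+d = 4 carry 1
  0+8+1 = 9

0x94149f2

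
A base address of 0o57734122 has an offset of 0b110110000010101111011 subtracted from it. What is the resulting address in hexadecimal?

0o57734122 = 0xbfb852 in hexadecimal.
0b110110000010101111011 = 0x1b057b in hexadecimal.
Subtract column by column in base 16:
  2-b → 7 (borrow)
  5-7-1 → d (borrow)
  8-5-1 → 2
  b-0 → b
  f-b → 4
  b-1 → a

0xa4b2d7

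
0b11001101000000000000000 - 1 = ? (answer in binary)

0b11001100111111111111111

The trailing 15 digits are 0, so subtracting 1 borrows through: they become 1 and the next digit up decrements.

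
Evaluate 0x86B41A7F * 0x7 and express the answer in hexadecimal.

0x3AEECB979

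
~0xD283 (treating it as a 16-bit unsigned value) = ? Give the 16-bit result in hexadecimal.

0x2D7C

Each hex digit d becomes F−d:
  D→2, 2→D, 8→7, 3→C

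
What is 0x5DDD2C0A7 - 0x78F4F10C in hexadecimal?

Subtract column by column in base 16:
  7-C → B (borrow)
  A-0-1 → 9
  0-1 → F (borrow)
  C-F-1 → C (borrow)
  2-4-1 → D (borrow)
  D-F-1 → D (borrow)
  D-8-1 → 4
  D-7 → 6
  5-0 → 5

0x564DDCF9B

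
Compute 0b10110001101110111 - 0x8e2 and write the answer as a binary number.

0b10101101010010101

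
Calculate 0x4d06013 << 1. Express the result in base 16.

0x9a0c026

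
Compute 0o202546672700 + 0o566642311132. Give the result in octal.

Add column by column in base 8, right to left:
  0+2 = 2
  0+3 = 3
  7+1 = 0 carry 1
  2+1+1 = 4
  7+1 = 0 carry 1
  6+3+1 = 2 carry 1
  6+2+1 = 1 carry 1
  4+4+1 = 1 carry 1
  5+6+1 = 4 carry 1
  2+6+1 = 1 carry 1
  0+6+1 = 7
  2+5 = 7

0o771411204032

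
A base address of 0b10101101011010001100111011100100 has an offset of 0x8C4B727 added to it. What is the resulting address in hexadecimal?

0xB62D860B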